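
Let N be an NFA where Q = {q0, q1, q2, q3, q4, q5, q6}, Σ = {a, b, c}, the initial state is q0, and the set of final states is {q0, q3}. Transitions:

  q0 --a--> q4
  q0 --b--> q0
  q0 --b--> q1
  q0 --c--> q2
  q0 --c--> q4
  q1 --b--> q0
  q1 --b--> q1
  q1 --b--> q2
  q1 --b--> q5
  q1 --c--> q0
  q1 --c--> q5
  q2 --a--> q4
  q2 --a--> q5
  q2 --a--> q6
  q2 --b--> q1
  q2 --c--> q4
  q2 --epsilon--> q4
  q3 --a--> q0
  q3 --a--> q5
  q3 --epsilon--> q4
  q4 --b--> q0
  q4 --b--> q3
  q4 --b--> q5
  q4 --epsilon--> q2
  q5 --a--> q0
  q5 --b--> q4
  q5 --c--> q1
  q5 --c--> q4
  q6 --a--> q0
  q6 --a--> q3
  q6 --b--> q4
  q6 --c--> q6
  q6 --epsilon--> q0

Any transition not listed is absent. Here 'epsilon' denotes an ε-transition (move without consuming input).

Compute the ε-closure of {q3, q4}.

Begin with {q3, q4}.
ε-move q4 → q2; add q2.

{q2, q3, q4}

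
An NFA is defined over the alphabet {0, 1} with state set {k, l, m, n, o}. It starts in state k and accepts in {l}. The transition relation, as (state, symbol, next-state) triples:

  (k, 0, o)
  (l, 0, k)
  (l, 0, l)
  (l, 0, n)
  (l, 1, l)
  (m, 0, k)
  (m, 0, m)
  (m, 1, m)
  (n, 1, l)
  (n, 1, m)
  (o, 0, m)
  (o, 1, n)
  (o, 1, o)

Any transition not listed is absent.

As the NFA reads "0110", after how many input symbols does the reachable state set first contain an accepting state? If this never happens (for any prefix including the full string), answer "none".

Start in {k}.
Read '0': k→{o}; now {o}.
Read '1': o→{n, o}; now {n, o}.
Read '1': n→{l, m}, o→{n, o}; now {l, m, n, o}.
None of the earlier sets intersect F, but {l, m, n, o} does.

3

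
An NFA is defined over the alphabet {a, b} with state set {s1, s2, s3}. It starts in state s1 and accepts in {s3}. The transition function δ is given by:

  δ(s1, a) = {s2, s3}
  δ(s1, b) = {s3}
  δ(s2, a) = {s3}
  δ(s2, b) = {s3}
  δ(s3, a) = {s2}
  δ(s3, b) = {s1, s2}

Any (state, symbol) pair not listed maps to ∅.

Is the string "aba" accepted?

Yes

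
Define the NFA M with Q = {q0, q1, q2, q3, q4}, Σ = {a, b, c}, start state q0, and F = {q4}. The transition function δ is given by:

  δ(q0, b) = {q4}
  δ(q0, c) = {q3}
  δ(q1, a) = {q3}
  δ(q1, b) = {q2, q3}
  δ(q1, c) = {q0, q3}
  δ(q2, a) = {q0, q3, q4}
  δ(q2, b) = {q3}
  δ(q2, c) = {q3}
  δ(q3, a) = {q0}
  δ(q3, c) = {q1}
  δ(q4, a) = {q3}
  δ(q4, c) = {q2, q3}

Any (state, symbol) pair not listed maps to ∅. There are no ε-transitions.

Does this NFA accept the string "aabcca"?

No

Start in {q0}.
Read 'a': {q0} → ∅.
The set is empty and remains empty for the remaining 5 symbols.
The final set ∅ contains no accepting state.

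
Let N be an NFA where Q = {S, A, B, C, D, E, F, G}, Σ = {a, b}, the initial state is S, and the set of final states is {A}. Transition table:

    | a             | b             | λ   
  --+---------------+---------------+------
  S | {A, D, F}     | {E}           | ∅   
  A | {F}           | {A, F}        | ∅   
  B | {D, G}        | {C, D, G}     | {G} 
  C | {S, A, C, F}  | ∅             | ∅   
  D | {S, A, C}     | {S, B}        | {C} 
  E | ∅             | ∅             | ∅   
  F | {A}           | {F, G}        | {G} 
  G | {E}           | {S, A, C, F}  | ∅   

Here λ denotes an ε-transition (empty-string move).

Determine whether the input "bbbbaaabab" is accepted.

No

Start in {S}.
Read 'b': {S} → {E}.
Read 'b': {E} → ∅.
The set is empty and remains empty for the remaining 8 symbols.
The final set ∅ contains no accepting state.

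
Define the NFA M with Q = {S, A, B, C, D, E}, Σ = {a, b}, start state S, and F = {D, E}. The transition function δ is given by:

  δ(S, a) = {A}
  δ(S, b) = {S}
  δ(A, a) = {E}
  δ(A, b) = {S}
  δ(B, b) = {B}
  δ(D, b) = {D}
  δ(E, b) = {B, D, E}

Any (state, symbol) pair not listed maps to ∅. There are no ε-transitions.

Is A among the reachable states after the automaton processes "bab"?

Start in {S}.
Read 'b': S→{S}; now {S}.
Read 'a': S→{A}; now {A}.
Read 'b': A→{S}; now {S}.
State A is not in {S}.

No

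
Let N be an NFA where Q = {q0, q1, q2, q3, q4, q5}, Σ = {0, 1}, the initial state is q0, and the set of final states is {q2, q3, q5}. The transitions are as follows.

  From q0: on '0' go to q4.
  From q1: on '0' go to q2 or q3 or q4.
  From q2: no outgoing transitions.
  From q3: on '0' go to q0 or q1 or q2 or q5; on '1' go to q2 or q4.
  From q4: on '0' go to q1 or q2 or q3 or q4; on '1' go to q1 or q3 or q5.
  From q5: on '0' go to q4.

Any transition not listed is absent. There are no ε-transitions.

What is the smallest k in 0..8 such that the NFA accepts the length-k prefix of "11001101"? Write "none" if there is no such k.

none

Start in {q0}.
Read '1': {q0} → ∅.
The set is empty and remains empty for the remaining 7 symbols.
No reachable set along the way intersects F.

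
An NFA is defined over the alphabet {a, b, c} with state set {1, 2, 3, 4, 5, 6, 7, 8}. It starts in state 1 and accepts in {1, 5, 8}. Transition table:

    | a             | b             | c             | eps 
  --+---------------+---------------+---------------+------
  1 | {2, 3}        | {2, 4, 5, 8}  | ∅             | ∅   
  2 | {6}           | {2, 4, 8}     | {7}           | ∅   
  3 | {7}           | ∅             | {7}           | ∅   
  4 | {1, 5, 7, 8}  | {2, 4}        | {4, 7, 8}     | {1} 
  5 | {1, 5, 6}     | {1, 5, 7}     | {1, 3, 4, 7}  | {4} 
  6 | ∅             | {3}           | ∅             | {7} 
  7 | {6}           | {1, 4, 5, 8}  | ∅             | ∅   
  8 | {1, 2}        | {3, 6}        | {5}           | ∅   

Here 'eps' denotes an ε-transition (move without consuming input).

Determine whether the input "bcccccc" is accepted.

Yes

Start in {1}.
Read 'b': {1} → {1, 2, 4, 5, 8}.
Read 'c': {1, 2, 4, 5, 8} → {1, 3, 4, 5, 7, 8}.
Read 'c': {1, 3, 4, 5, 7, 8} → {1, 3, 4, 5, 7, 8}.
Read 'c': {1, 3, 4, 5, 7, 8} → {1, 3, 4, 5, 7, 8}.
Read 'c': {1, 3, 4, 5, 7, 8} → {1, 3, 4, 5, 7, 8}.
Read 'c': {1, 3, 4, 5, 7, 8} → {1, 3, 4, 5, 7, 8}.
Read 'c': {1, 3, 4, 5, 7, 8} → {1, 3, 4, 5, 7, 8}.
The final set {1, 3, 4, 5, 7, 8} contains the accepting states 1, 5, 8.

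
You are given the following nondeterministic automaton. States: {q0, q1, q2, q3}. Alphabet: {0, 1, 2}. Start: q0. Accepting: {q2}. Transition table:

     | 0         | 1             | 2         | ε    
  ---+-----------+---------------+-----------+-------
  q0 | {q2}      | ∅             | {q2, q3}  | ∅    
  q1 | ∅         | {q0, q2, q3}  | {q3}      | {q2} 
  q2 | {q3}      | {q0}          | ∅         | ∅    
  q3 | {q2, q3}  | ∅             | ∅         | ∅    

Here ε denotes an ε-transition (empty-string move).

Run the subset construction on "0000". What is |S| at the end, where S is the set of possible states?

2

Start in {q0}.
Read '0': q0→{q2}; now {q2}.
Read '0': q2→{q3}; now {q3}.
Read '0': q3→{q2, q3}; now {q2, q3}.
Read '0': q2→{q3}, q3→{q2, q3}; now {q2, q3}.
That set has 2 states.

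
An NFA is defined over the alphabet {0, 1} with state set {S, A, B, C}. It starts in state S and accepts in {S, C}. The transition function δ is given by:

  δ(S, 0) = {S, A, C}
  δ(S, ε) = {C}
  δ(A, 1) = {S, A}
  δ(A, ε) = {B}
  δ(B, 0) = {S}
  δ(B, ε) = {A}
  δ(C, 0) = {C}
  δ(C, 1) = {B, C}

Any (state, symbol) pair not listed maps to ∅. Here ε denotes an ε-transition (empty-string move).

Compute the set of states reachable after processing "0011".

{S, A, B, C}

Start: ε-closure({S}) = {S, C}.
Read '0': {S, C} → {S, A, B, C}.
Read '0': {S, A, B, C} → {S, A, B, C}.
Read '1': {S, A, B, C} → {S, A, B, C}.
Read '1': {S, A, B, C} → {S, A, B, C}.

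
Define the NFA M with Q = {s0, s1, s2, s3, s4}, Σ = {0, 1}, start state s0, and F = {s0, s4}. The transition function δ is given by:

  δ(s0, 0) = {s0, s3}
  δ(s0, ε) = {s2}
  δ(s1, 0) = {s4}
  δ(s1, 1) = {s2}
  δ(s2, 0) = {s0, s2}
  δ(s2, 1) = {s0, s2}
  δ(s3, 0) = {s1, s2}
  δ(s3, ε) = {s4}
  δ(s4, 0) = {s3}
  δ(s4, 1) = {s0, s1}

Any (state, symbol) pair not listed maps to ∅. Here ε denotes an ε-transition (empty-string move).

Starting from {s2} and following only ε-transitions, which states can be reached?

{s2}

Begin with {s2}.
No ε-moves leave this set, so the closure equals the set itself.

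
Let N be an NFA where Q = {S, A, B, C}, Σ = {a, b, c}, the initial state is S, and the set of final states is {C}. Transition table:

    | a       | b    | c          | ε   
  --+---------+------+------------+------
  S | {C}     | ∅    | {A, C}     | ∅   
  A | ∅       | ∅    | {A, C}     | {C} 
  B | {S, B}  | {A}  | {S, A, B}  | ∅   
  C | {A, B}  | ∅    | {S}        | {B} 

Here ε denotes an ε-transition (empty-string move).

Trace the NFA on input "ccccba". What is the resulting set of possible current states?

Start in {S}.
Read 'c': S→{A, C}; union {A, C}; ε-closure = {A, B, C}.
Read 'c': A→{A, C}, B→{S, A, B}, C→{S}; now {S, A, B, C}.
Read 'c': S→{A, C}, A→{A, C}, B→{S, A, B}, C→{S}; now {S, A, B, C}.
Read 'c': S→{A, C}, A→{A, C}, B→{S, A, B}, C→{S}; now {S, A, B, C}.
Read 'b': S→∅, A→∅, B→{A}, C→∅; union {A}; ε-closure = {A, B, C}.
Read 'a': A→∅, B→{S, B}, C→{A, B}; union {S, A, B}; ε-closure = {S, A, B, C}.

{S, A, B, C}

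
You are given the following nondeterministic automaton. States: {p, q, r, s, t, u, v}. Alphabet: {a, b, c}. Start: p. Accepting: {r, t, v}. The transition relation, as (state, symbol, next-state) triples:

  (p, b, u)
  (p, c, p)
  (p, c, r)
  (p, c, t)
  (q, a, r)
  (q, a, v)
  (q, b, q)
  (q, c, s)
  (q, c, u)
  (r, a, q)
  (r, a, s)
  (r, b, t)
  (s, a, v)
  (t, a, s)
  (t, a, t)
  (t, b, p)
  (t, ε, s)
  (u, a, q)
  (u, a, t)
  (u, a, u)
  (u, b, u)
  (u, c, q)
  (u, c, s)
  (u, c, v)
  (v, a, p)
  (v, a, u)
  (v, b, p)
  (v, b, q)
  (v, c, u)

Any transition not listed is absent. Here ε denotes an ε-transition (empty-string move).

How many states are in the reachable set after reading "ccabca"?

5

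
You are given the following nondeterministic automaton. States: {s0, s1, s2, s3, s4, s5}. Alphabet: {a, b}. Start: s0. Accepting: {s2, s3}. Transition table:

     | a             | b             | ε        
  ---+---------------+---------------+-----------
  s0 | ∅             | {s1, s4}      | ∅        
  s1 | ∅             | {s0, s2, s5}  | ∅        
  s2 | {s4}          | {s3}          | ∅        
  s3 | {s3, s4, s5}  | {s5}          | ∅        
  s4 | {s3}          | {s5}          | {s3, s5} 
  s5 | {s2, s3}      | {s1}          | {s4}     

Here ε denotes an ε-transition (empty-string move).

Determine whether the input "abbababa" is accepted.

No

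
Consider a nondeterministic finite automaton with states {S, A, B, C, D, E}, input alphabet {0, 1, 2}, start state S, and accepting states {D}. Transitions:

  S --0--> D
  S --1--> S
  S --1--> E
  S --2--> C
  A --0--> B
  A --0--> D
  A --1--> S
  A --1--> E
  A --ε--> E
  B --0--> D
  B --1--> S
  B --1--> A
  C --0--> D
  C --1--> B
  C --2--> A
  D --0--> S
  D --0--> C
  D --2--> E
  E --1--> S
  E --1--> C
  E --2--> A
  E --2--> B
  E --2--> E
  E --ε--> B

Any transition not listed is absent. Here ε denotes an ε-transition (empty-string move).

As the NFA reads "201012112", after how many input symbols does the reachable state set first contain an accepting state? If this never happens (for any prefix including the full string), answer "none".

2

Start in {S}.
Read '2': S→{C}; now {C}.
Read '0': C→{D}; now {D}.
None of the earlier sets intersect F, but {D} does.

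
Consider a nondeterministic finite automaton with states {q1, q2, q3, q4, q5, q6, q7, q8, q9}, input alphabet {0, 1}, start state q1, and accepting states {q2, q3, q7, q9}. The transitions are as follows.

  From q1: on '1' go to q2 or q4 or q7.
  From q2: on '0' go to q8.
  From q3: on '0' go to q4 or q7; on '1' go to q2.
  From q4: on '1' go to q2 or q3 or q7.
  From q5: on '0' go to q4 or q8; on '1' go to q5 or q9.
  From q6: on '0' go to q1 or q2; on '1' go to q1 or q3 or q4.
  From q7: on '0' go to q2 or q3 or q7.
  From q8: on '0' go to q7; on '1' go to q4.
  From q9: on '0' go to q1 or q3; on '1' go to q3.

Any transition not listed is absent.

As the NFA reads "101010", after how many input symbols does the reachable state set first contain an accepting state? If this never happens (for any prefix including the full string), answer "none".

1

Start in {q1}.
Read '1': {q1} → {q2, q4, q7}.
None of the earlier sets intersect F, but {q2, q4, q7} does.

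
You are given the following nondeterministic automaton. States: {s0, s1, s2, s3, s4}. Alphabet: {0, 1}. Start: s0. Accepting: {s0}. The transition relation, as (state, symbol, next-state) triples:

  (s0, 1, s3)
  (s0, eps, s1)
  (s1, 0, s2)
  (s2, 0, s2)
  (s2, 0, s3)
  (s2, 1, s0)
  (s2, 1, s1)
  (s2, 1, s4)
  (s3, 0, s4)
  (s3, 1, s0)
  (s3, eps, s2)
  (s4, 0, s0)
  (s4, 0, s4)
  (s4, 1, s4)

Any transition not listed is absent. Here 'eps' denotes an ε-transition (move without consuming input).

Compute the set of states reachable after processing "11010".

{s0, s1, s2, s3, s4}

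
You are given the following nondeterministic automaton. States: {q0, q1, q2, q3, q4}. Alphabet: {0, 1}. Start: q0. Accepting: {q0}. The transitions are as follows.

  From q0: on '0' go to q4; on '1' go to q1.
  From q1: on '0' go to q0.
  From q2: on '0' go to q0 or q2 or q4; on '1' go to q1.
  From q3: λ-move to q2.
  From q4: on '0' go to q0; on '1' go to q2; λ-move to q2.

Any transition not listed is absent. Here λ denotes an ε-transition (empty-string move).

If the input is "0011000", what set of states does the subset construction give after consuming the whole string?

{q0, q2, q4}

Start in {q0}.
Read '0': q0→{q4}; union {q4}; ε-closure = {q2, q4}.
Read '0': q2→{q0, q2, q4}, q4→{q0}; now {q0, q2, q4}.
Read '1': q0→{q1}, q2→{q1}, q4→{q2}; now {q1, q2}.
Read '1': q1→∅, q2→{q1}; now {q1}.
Read '0': q1→{q0}; now {q0}.
Read '0': q0→{q4}; union {q4}; ε-closure = {q2, q4}.
Read '0': q2→{q0, q2, q4}, q4→{q0}; now {q0, q2, q4}.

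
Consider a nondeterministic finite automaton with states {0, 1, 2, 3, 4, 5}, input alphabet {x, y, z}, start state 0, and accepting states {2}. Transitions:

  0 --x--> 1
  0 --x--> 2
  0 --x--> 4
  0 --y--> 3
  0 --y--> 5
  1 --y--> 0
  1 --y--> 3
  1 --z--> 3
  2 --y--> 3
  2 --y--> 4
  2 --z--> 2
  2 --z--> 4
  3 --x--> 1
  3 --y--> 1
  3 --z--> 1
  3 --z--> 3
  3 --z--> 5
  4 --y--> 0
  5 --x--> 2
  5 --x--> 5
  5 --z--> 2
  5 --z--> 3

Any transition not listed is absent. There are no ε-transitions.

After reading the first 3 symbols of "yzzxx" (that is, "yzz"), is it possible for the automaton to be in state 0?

Start in {0}.
Read 'y': 0→{3, 5}; now {3, 5}.
Read 'z': 3→{1, 3, 5}, 5→{2, 3}; now {1, 2, 3, 5}.
Read 'z': 1→{3}, 2→{2, 4}, 3→{1, 3, 5}, 5→{2, 3}; now {1, 2, 3, 4, 5}.
State 0 is not in {1, 2, 3, 4, 5}.

No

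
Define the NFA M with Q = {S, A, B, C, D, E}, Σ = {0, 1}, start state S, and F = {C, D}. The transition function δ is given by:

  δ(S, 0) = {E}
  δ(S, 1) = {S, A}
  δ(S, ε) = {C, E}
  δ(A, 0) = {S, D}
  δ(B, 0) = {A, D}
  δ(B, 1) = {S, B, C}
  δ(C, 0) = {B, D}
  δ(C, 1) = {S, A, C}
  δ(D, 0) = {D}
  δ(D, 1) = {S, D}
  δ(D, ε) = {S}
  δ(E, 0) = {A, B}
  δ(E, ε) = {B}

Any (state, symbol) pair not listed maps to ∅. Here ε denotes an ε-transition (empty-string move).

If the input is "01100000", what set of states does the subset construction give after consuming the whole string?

Start: ε-closure({S}) = {S, B, C, E}.
Read '0': S→{E}, B→{A, D}, C→{B, D}, E→{A, B}; union {A, B, D, E}; ε-closure = {S, A, B, C, D, E}.
Read '1': S→{S, A}, A→∅, B→{S, B, C}, C→{S, A, C}, D→{S, D}, E→∅; union {S, A, B, C, D}; ε-closure = {S, A, B, C, D, E}.
Read '1': S→{S, A}, A→∅, B→{S, B, C}, C→{S, A, C}, D→{S, D}, E→∅; union {S, A, B, C, D}; ε-closure = {S, A, B, C, D, E}.
Read '0': S→{E}, A→{S, D}, B→{A, D}, C→{B, D}, D→{D}, E→{A, B}; union {S, A, B, D, E}; ε-closure = {S, A, B, C, D, E}.
Read '0': S→{E}, A→{S, D}, B→{A, D}, C→{B, D}, D→{D}, E→{A, B}; union {S, A, B, D, E}; ε-closure = {S, A, B, C, D, E}.
Read '0': S→{E}, A→{S, D}, B→{A, D}, C→{B, D}, D→{D}, E→{A, B}; union {S, A, B, D, E}; ε-closure = {S, A, B, C, D, E}.
Read '0': S→{E}, A→{S, D}, B→{A, D}, C→{B, D}, D→{D}, E→{A, B}; union {S, A, B, D, E}; ε-closure = {S, A, B, C, D, E}.
Read '0': S→{E}, A→{S, D}, B→{A, D}, C→{B, D}, D→{D}, E→{A, B}; union {S, A, B, D, E}; ε-closure = {S, A, B, C, D, E}.

{S, A, B, C, D, E}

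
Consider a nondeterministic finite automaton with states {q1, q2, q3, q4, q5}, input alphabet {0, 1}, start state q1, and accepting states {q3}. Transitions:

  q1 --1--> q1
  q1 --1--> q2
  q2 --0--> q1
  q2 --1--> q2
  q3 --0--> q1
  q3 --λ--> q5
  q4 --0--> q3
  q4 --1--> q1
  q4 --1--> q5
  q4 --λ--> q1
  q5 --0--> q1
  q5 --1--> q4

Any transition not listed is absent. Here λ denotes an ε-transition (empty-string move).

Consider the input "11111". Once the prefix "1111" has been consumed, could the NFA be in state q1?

Yes

Start in {q1}.
Read '1': q1→{q1, q2}; now {q1, q2}.
Read '1': q1→{q1, q2}, q2→{q2}; now {q1, q2}.
Read '1': q1→{q1, q2}, q2→{q2}; now {q1, q2}.
Read '1': q1→{q1, q2}, q2→{q2}; now {q1, q2}.
State q1 is in {q1, q2}.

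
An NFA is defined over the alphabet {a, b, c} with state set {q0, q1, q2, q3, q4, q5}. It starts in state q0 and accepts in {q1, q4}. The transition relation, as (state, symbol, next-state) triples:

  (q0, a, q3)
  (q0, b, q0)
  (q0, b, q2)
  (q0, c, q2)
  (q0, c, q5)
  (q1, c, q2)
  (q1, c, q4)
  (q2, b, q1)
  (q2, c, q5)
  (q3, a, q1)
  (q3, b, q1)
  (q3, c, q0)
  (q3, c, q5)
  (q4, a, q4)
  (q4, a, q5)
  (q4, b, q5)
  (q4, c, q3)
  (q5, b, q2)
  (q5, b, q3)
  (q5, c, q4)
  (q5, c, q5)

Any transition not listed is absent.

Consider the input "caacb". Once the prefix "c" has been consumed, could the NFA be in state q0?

Start in {q0}.
Read 'c': {q0} → {q2, q5}.
State q0 is not in {q2, q5}.

No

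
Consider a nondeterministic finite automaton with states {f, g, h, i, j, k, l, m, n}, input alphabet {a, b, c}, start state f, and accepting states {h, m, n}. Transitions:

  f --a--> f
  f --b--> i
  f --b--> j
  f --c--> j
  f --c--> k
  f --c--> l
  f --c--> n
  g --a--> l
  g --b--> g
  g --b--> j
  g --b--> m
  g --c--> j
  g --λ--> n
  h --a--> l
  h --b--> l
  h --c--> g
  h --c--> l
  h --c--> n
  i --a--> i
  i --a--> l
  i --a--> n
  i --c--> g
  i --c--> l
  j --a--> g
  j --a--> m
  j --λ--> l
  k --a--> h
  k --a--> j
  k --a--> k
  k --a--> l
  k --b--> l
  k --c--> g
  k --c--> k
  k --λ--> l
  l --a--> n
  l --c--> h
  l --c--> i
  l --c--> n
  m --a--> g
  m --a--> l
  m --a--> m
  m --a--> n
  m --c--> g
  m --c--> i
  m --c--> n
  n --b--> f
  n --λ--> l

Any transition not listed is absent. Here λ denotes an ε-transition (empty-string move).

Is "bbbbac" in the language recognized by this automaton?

No

Start in {f}.
Read 'b': {f} → {i, j, l}.
Read 'b': {i, j, l} → ∅.
The set is empty and remains empty for the remaining 4 symbols.
The final set ∅ contains no accepting state.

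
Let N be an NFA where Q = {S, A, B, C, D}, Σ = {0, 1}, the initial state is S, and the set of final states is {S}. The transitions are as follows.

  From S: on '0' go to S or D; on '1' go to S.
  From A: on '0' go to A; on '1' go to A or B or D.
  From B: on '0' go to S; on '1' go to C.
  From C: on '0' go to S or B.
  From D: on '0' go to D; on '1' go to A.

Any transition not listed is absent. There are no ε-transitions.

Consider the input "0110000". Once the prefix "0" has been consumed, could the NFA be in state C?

No

Start in {S}.
Read '0': {S} → {S, D}.
State C is not in {S, D}.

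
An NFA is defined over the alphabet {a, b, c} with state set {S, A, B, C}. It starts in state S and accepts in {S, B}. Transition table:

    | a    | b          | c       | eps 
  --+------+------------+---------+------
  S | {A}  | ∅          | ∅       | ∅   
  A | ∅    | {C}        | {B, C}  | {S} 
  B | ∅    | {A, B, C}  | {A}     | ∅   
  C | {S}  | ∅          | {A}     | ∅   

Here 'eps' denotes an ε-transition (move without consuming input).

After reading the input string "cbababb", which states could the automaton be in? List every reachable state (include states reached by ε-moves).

∅

Start in {S}.
Read 'c': S→∅; now ∅.
The set is empty and remains empty for the remaining 6 symbols.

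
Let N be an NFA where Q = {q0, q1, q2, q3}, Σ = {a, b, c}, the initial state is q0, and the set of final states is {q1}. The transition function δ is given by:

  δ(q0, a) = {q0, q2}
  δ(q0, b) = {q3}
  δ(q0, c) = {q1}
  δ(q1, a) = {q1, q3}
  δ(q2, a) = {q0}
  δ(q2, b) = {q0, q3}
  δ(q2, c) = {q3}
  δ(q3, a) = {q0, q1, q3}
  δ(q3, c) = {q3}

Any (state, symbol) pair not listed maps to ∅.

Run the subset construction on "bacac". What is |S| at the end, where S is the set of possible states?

2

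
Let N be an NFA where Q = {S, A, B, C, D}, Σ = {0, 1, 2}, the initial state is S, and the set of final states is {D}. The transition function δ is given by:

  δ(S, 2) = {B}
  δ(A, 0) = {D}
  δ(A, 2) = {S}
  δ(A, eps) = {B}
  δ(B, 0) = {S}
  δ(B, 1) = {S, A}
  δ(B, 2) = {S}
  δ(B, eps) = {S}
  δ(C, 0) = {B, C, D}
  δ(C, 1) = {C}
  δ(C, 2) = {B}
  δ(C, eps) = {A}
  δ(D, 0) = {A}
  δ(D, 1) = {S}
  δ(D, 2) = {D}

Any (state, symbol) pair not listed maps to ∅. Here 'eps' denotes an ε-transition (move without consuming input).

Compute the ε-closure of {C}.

{S, A, B, C}

Begin with {C}.
ε-move C → A; add A.
ε-move A → B; add B.
ε-move B → S; add S.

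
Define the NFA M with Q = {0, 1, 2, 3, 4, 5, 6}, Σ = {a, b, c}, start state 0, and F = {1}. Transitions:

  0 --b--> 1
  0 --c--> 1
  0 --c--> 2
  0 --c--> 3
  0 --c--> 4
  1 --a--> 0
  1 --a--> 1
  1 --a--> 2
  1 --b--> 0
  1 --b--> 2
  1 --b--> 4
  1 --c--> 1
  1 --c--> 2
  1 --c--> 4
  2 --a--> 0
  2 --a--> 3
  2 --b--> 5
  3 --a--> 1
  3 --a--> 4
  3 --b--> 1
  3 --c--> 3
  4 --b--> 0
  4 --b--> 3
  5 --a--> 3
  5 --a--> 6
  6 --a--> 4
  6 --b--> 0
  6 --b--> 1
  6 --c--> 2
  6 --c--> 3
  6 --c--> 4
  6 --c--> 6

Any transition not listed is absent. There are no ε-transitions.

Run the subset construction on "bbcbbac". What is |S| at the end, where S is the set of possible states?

5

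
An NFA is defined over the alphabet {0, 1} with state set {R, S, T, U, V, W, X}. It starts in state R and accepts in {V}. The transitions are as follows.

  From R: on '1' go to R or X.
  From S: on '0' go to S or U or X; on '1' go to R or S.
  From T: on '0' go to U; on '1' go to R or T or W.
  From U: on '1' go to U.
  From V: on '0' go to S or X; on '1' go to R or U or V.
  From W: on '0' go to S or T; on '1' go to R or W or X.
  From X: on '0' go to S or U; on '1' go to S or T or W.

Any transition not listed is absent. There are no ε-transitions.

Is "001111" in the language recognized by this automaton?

Start in {R}.
Read '0': R→∅; now ∅.
The set is empty and remains empty for the remaining 5 symbols.
The final set ∅ contains no accepting state.

No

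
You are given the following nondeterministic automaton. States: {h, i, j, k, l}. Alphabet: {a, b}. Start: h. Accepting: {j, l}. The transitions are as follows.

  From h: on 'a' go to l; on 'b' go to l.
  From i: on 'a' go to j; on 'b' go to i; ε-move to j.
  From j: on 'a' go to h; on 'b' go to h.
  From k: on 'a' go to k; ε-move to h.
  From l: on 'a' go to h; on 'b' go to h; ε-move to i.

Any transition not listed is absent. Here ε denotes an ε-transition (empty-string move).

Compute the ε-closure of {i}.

{i, j}

Begin with {i}.
ε-move i → j; add j.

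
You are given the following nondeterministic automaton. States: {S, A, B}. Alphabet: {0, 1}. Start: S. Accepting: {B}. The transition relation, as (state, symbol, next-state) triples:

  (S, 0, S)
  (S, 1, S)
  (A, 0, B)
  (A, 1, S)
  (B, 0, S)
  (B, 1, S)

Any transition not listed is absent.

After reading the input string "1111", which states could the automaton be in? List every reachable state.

Start in {S}.
Read '1': S→{S}; now {S}.
Read '1': S→{S}; now {S}.
Read '1': S→{S}; now {S}.
Read '1': S→{S}; now {S}.

{S}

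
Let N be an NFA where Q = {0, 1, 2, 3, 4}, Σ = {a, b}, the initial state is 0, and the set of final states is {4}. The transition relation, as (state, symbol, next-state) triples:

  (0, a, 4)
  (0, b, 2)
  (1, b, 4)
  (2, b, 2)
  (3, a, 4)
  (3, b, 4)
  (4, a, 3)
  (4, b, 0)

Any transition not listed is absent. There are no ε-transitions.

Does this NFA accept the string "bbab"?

No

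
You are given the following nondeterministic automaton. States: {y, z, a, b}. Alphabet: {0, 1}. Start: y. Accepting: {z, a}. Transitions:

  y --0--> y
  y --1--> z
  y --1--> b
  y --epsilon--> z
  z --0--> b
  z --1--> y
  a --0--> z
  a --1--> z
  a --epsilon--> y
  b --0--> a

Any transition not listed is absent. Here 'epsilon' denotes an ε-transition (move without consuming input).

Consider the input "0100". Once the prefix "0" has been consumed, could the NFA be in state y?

Yes

Start: ε-closure({y}) = {y, z}.
Read '0': {y, z} → {y, z, b}.
State y is in {y, z, b}.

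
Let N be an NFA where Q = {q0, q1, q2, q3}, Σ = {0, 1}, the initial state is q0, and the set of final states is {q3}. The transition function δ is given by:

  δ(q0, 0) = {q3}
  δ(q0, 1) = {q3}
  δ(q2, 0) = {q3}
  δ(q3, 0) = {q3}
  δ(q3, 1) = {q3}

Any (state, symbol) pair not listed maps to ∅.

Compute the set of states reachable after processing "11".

{q3}

Start in {q0}.
Read '1': {q0} → {q3}.
Read '1': {q3} → {q3}.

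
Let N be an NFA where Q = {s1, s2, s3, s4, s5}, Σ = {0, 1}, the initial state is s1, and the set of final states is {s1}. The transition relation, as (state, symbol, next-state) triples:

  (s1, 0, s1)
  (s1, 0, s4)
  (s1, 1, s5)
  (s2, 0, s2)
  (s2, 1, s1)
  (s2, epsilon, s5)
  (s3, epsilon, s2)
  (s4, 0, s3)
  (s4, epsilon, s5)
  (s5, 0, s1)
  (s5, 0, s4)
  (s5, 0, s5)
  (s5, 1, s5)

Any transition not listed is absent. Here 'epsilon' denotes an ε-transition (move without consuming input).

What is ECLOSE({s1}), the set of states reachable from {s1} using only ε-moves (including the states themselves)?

{s1}

Begin with {s1}.
No ε-moves leave this set, so the closure equals the set itself.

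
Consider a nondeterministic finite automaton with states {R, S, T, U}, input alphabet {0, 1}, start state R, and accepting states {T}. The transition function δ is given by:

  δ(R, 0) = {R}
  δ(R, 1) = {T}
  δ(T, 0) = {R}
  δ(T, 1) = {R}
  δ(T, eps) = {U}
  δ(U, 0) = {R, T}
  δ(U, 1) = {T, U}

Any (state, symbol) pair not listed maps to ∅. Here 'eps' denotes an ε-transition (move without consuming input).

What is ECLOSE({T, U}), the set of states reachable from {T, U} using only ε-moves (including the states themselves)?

Begin with {T, U}.
No ε-moves leave this set, so the closure equals the set itself.

{T, U}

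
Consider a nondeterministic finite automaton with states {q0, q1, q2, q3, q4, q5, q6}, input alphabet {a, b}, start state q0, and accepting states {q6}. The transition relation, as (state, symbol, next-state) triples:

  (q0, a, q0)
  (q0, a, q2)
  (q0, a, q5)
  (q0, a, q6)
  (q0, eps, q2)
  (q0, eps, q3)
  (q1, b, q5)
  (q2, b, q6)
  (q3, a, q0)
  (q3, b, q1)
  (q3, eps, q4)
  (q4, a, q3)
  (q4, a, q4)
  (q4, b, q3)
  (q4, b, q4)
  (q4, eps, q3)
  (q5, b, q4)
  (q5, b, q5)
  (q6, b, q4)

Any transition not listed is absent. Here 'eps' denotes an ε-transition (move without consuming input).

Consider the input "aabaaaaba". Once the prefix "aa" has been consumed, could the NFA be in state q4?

Start: ε-closure({q0}) = {q0, q2, q3, q4}.
Read 'a': {q0, q2, q3, q4} → {q0, q2, q3, q4, q5, q6}.
Read 'a': {q0, q2, q3, q4, q5, q6} → {q0, q2, q3, q4, q5, q6}.
State q4 is in {q0, q2, q3, q4, q5, q6}.

Yes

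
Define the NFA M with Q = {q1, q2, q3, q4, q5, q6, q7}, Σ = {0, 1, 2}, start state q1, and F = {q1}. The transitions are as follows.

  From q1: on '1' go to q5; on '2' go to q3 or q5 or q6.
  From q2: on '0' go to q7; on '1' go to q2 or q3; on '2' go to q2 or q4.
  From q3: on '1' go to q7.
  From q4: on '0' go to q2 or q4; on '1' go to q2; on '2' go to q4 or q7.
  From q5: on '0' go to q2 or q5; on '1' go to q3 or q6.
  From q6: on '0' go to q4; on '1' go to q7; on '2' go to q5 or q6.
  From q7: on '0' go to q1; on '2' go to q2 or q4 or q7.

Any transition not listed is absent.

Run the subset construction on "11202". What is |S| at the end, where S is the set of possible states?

3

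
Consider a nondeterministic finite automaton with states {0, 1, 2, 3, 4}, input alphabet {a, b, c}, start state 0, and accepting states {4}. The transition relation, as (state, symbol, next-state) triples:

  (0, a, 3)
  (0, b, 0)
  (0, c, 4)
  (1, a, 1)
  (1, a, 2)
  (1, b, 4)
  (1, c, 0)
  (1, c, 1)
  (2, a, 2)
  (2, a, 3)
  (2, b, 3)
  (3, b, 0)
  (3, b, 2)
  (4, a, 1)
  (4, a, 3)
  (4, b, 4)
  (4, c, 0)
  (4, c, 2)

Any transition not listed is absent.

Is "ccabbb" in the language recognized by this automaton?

No

Start in {0}.
Read 'c': 0→{4}; now {4}.
Read 'c': 4→{0, 2}; now {0, 2}.
Read 'a': 0→{3}, 2→{2, 3}; now {2, 3}.
Read 'b': 2→{3}, 3→{0, 2}; now {0, 2, 3}.
Read 'b': 0→{0}, 2→{3}, 3→{0, 2}; now {0, 2, 3}.
Read 'b': 0→{0}, 2→{3}, 3→{0, 2}; now {0, 2, 3}.
The final set {0, 2, 3} contains no accepting state.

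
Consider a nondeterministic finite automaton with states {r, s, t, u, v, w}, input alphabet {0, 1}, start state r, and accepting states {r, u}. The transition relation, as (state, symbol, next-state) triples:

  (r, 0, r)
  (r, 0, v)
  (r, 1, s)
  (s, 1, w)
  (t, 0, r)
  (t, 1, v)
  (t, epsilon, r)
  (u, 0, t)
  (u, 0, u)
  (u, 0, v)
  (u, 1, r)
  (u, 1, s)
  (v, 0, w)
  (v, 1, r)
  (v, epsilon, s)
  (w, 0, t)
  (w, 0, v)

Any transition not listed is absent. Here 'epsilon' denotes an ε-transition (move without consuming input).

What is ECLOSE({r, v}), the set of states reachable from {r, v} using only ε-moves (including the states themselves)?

{r, s, v}

Begin with {r, v}.
ε-move v → s; add s.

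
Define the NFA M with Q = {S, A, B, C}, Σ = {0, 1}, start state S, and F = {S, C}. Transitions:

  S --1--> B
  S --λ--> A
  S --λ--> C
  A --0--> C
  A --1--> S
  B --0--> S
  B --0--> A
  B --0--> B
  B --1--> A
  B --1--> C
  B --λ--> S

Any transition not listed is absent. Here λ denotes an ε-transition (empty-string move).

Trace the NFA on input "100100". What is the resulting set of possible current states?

Start: ε-closure({S}) = {S, A, C}.
Read '1': S→{B}, A→{S}, C→∅; union {S, B}; ε-closure = {S, A, B, C}.
Read '0': S→∅, A→{C}, B→{S, A, B}, C→∅; now {S, A, B, C}.
Read '0': S→∅, A→{C}, B→{S, A, B}, C→∅; now {S, A, B, C}.
Read '1': S→{B}, A→{S}, B→{A, C}, C→∅; now {S, A, B, C}.
Read '0': S→∅, A→{C}, B→{S, A, B}, C→∅; now {S, A, B, C}.
Read '0': S→∅, A→{C}, B→{S, A, B}, C→∅; now {S, A, B, C}.

{S, A, B, C}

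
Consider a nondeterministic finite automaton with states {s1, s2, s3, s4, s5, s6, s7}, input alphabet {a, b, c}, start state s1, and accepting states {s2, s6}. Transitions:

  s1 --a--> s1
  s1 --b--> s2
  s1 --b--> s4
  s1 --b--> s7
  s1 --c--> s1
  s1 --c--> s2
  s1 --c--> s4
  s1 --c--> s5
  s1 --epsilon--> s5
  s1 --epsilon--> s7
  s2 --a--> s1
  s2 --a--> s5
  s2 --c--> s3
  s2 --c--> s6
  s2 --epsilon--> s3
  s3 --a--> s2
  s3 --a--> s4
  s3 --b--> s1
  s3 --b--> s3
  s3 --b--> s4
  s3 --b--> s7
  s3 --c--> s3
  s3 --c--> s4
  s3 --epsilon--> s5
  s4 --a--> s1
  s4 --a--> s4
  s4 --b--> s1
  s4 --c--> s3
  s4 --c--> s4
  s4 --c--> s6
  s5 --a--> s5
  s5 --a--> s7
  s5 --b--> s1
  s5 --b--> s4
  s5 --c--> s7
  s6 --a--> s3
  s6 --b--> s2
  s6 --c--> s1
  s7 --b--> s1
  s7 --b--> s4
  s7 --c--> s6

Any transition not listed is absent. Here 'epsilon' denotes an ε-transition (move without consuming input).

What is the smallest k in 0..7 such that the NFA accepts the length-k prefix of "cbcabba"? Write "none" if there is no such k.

1

Start: ε-closure({s1}) = {s1, s5, s7}.
Read 'c': {s1, s5, s7} → {s1, s2, s3, s4, s5, s6, s7}.
None of the earlier sets intersect F, but {s1, s2, s3, s4, s5, s6, s7} does.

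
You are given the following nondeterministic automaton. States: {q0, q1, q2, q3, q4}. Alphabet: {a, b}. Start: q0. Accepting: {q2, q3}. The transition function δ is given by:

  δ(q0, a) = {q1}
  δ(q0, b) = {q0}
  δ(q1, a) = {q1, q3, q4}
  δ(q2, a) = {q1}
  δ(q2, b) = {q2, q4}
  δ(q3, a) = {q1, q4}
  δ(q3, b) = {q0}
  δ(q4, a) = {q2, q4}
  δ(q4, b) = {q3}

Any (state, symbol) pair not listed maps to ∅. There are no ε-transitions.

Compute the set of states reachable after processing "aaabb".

Start in {q0}.
Read 'a': q0→{q1}; now {q1}.
Read 'a': q1→{q1, q3, q4}; now {q1, q3, q4}.
Read 'a': q1→{q1, q3, q4}, q3→{q1, q4}, q4→{q2, q4}; now {q1, q2, q3, q4}.
Read 'b': q1→∅, q2→{q2, q4}, q3→{q0}, q4→{q3}; now {q0, q2, q3, q4}.
Read 'b': q0→{q0}, q2→{q2, q4}, q3→{q0}, q4→{q3}; now {q0, q2, q3, q4}.

{q0, q2, q3, q4}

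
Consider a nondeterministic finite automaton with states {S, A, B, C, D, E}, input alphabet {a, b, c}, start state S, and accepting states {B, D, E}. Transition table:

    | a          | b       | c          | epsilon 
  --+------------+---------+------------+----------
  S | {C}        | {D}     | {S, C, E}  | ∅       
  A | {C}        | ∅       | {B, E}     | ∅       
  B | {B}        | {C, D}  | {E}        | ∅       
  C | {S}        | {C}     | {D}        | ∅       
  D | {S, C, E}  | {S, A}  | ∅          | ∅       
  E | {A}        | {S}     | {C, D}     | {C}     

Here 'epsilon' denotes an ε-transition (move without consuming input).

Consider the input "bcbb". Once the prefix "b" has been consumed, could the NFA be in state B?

Start in {S}.
Read 'b': S→{D}; now {D}.
State B is not in {D}.

No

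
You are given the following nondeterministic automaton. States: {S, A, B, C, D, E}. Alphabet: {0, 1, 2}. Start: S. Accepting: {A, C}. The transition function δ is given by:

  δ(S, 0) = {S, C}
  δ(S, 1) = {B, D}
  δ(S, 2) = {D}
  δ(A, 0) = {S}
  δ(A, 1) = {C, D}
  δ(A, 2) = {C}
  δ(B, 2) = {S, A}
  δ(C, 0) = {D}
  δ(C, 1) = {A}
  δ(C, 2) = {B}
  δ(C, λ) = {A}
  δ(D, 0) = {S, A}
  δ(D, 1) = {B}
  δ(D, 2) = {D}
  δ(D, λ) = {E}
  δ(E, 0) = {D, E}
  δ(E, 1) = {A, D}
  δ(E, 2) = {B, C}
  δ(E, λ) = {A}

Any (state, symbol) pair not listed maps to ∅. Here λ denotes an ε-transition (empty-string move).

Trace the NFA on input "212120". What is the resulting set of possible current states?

{S, A, C, D, E}

Start in {S}.
Read '2': {S} → {A, D, E}.
Read '1': {A, D, E} → {A, B, C, D, E}.
Read '2': {A, B, C, D, E} → {S, A, B, C, D, E}.
Read '1': {S, A, B, C, D, E} → {A, B, C, D, E}.
Read '2': {A, B, C, D, E} → {S, A, B, C, D, E}.
Read '0': {S, A, B, C, D, E} → {S, A, C, D, E}.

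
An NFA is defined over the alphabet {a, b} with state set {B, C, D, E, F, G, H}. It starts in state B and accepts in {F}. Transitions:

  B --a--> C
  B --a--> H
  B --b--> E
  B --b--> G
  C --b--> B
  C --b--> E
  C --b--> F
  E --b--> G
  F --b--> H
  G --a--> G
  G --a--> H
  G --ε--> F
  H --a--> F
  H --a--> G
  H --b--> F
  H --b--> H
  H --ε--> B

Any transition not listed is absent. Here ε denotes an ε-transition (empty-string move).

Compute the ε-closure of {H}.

Begin with {H}.
ε-move H → B; add B.

{B, H}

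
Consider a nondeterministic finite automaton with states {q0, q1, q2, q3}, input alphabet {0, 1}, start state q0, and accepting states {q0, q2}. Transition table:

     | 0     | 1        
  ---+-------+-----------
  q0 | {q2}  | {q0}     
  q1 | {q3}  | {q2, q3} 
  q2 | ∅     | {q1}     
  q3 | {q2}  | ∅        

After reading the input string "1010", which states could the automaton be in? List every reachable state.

{q3}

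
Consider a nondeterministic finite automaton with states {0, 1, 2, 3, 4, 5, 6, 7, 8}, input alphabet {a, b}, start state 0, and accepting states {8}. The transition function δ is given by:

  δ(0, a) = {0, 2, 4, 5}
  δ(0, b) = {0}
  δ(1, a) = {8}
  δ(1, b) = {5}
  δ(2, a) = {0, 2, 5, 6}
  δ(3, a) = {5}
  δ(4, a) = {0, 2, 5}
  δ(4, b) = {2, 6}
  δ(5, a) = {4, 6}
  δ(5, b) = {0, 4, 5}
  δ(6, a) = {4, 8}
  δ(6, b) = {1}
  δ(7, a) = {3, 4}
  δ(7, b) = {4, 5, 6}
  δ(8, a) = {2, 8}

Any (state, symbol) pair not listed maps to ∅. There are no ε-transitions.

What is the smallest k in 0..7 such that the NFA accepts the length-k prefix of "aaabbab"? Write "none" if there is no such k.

3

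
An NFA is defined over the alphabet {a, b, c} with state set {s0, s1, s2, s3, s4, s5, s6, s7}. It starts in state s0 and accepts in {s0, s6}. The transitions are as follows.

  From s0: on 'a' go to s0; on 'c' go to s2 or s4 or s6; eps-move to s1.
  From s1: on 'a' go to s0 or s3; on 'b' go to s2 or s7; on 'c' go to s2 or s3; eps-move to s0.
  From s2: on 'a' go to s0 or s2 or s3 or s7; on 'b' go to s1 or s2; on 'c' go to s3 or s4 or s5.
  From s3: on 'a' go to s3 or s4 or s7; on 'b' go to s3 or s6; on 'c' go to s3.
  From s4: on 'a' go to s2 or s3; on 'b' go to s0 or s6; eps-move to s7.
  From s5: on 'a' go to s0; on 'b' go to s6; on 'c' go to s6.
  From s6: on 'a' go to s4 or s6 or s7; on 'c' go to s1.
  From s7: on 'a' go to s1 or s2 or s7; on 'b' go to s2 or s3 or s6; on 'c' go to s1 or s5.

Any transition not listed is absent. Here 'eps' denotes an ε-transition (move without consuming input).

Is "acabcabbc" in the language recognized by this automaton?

Yes

Start: ε-closure({s0}) = {s0, s1}.
Read 'a': s0→{s0}, s1→{s0, s3}; union {s0, s3}; ε-closure = {s0, s1, s3}.
Read 'c': s0→{s2, s4, s6}, s1→{s2, s3}, s3→{s3}; union {s2, s3, s4, s6}; ε-closure = {s2, s3, s4, s6, s7}.
Read 'a': s2→{s0, s2, s3, s7}, s3→{s3, s4, s7}, s4→{s2, s3}, s6→{s4, s6, s7}, s7→{s1, s2, s7}; now {s0, s1, s2, s3, s4, s6, s7}.
Read 'b': s0→∅, s1→{s2, s7}, s2→{s1, s2}, s3→{s3, s6}, s4→{s0, s6}, s6→∅, s7→{s2, s3, s6}; now {s0, s1, s2, s3, s6, s7}.
Read 'c': s0→{s2, s4, s6}, s1→{s2, s3}, s2→{s3, s4, s5}, s3→{s3}, s6→{s1}, s7→{s1, s5}; union {s1, s2, s3, s4, s5, s6}; ε-closure = {s0, s1, s2, s3, s4, s5, s6, s7}.
Read 'a': s0→{s0}, s1→{s0, s3}, s2→{s0, s2, s3, s7}, s3→{s3, s4, s7}, s4→{s2, s3}, s5→{s0}, s6→{s4, s6, s7}, s7→{s1, s2, s7}; now {s0, s1, s2, s3, s4, s6, s7}.
Read 'b': s0→∅, s1→{s2, s7}, s2→{s1, s2}, s3→{s3, s6}, s4→{s0, s6}, s6→∅, s7→{s2, s3, s6}; now {s0, s1, s2, s3, s6, s7}.
Read 'b': s0→∅, s1→{s2, s7}, s2→{s1, s2}, s3→{s3, s6}, s6→∅, s7→{s2, s3, s6}; union {s1, s2, s3, s6, s7}; ε-closure = {s0, s1, s2, s3, s6, s7}.
Read 'c': s0→{s2, s4, s6}, s1→{s2, s3}, s2→{s3, s4, s5}, s3→{s3}, s6→{s1}, s7→{s1, s5}; union {s1, s2, s3, s4, s5, s6}; ε-closure = {s0, s1, s2, s3, s4, s5, s6, s7}.
The final set {s0, s1, s2, s3, s4, s5, s6, s7} contains the accepting states s0, s6.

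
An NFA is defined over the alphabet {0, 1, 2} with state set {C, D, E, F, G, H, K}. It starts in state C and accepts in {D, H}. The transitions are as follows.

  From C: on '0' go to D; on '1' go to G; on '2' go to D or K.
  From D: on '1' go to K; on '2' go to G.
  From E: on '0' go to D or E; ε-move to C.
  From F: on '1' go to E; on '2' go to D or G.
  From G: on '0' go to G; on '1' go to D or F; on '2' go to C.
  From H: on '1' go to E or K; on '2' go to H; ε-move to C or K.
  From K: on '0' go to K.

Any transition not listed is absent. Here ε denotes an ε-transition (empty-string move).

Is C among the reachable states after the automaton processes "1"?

Start in {C}.
Read '1': C→{G}; now {G}.
State C is not in {G}.

No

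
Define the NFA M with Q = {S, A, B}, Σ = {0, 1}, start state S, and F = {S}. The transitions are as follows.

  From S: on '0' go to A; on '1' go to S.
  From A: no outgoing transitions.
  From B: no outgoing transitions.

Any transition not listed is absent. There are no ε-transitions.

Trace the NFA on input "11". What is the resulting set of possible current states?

Start in {S}.
Read '1': {S} → {S}.
Read '1': {S} → {S}.

{S}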